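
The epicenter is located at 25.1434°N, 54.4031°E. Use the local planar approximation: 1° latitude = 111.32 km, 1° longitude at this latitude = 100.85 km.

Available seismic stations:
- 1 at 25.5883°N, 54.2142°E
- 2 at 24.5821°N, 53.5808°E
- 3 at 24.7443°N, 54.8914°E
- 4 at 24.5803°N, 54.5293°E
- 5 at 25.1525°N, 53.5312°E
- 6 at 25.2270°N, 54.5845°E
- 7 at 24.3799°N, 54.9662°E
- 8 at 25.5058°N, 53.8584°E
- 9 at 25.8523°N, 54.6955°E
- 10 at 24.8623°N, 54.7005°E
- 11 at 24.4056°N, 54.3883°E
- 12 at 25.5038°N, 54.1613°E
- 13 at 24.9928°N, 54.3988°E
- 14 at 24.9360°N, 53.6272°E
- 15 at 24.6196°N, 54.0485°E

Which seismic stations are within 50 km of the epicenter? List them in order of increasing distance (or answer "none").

Distances from 25.1434°N, 54.4031°E:
1: √((0.4449·111.32)² + (-0.1889·100.85)²) = √(2452.851222 + 362.924027) = 53.0639 km
2: √((-0.5613·111.32)² + (-0.8223·100.85)²) = √(3904.239759 + 6877.211577) = 103.8338 km
3: √((-0.3991·111.32)² + (0.4883·100.85)²) = √(1973.830479 + 2425.075442) = 66.3242 km
4: √((-0.5631·111.32)² + (0.1262·100.85)²) = √(3929.320464 + 161.983402) = 63.9633 km
5: √((0.0091·111.32)² + (-0.8719·100.85)²) = √(1.026193 + 7731.880985) = 87.9370 km
6: √((0.0836·111.32)² + (0.1814·100.85)²) = √(86.608188 + 334.677388) = 20.5252 km
7: √((-0.7635·111.32)² + (0.5631·100.85)²) = √(7223.779452 + 3224.949065) = 102.2190 km
8: √((0.3624·111.32)² + (-0.5447·100.85)²) = √(1627.506656 + 3017.633940) = 68.1553 km
9: √((0.7089·111.32)² + (0.2924·100.85)²) = √(6227.537452 + 869.573991) = 84.2444 km
10: √((-0.2811·111.32)² + (0.2974·100.85)²) = √(979.192518 + 899.567452) = 43.3447 km
11: √((-0.7378·111.32)² + (-0.0148·100.85)²) = √(6745.648341 + 2.227795) = 82.1455 km
12: √((0.3604·111.32)² + (-0.2418·100.85)²) = √(1609.592575 + 594.654073) = 46.9494 km
13: √((-0.1506·111.32)² + (-0.0043·100.85)²) = √(281.058251 + 0.188057) = 16.7704 km
14: √((-0.2074·111.32)² + (-0.7759·100.85)²) = √(533.045031 + 6122.986598) = 81.5845 km
15: √((-0.5238·111.32)² + (-0.3546·100.85)²) = √(3399.987994 + 1278.878445) = 68.4022 km
Threshold 50 km: 13 (16.7704 km), 6 (20.5252 km), 10 (43.3447 km), 12 (46.9494 km) are within range.

13, 6, 10, 12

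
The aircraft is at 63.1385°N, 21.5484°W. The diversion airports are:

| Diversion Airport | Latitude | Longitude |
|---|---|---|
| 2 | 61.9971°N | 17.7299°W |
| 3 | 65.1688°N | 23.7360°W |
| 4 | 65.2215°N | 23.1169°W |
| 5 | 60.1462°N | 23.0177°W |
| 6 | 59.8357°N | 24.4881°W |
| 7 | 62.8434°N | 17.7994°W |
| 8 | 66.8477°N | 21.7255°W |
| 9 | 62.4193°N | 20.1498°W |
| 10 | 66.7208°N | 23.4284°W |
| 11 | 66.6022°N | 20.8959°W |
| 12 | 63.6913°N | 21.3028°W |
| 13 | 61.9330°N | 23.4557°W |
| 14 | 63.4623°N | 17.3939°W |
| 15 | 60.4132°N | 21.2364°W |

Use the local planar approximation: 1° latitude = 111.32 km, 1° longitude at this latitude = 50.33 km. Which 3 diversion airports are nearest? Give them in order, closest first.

12, 9, 13

Distances from 63.1385°N, 21.5484°W:
2: √((-1.1414·111.32)² + (3.8185·50.33)²) = √(16144.408270 + 36935.114584) = 230.3899 km
3: √((2.0303·111.32)² + (-2.1876·50.33)²) = √(51081.874361 + 12122.430145) = 251.4047 km
4: √((2.0830·111.32)² + (-1.5685·50.33)²) = √(53768.130346 + 6231.934884) = 244.9491 km
5: √((-2.9923·111.32)² + (-1.4693·50.33)²) = √(110957.499351 + 5468.583125) = 341.2127 km
6: √((-3.3028·111.32)² + (-2.9397·50.33)²) = √(135179.534682 + 21890.711912) = 396.3209 km
7: √((-0.2951·111.32)² + (3.7490·50.33)²) = √(1079.157453 + 35602.848123) = 191.5255 km
8: √((3.7092·111.32)² + (-0.1771·50.33)²) = √(170493.135382 + 79.449466) = 413.0043 km
9: √((-0.7192·111.32)² + (1.3986·50.33)²) = √(6409.818803 + 4954.968622) = 106.6058 km
10: √((3.5823·111.32)² + (-1.8800·50.33)²) = √(159026.793211 + 8953.020096) = 409.8534 km
11: √((3.4637·111.32)² + (0.6525·50.33)²) = √(148671.230018 + 1078.486946) = 386.9751 km
12: √((0.5528·111.32)² + (0.2456·50.33)²) = √(3786.888029 + 152.795508) = 62.7669 km
13: √((-1.2055·111.32)² + (-1.9073·50.33)²) = √(18008.636198 + 9214.926559) = 164.9956 km
14: √((0.3238·111.32)² + (4.1545·50.33)²) = √(1299.272015 + 43721.130943) = 212.1801 km
15: √((-2.7253·111.32)² + (0.3120·50.33)²) = √(92039.664677 + 246.582953) = 303.7865 km
Sorted: 12 (62.7669 km) < 9 (106.6058 km) < 13 (164.9956 km) < 7 (191.5255 km) < 14 (212.1801 km) < …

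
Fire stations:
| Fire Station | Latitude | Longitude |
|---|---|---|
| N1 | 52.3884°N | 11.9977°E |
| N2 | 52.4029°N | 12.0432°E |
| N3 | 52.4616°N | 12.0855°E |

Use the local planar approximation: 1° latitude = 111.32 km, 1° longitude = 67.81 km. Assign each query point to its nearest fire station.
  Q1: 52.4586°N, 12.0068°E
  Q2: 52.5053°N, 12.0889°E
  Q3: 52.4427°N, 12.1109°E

Q1→N3; Q2→N3; Q3→N3

Q1 at 52.4586°N, 12.0068°E:
  N1: 7.8390 km
  N2: 6.6737 km
  N3: 5.3471 km
  → nearest: N3 (5.3471 km)
Q2 at 52.5053°N, 12.0889°E:
  N1: 14.4080 km
  N2: 11.8129 km
  N3: 4.8701 km
  → nearest: N3 (4.8701 km)
Q3 at 52.4427°N, 12.1109°E:
  N1: 9.7704 km
  N2: 6.3800 km
  N3: 2.7190 km
  → nearest: N3 (2.7190 km)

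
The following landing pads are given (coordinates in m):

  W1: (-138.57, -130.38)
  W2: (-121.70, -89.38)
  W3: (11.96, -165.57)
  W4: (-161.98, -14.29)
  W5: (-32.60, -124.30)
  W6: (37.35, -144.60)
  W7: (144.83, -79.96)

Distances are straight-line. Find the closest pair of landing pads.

Pairwise distances:
W1–W2: √((16.87)² + (41.00)²) = √(284.5969 + 1681.0000) = 44.34 m
W1–W3: √((150.53)² + (-35.19)²) = √(22659.2809 + 1238.3361) = 154.59 m
W1–W4: √((-23.41)² + (116.09)²) = √(548.0281 + 13476.8881) = 118.43 m
W1–W5: √((105.97)² + (6.08)²) = √(11229.6409 + 36.9664) = 106.14 m
W1–W6: √((175.92)² + (-14.22)²) = √(30947.8464 + 202.2084) = 176.49 m
W1–W7: √((283.40)² + (50.42)²) = √(80315.5600 + 2542.1764) = 287.85 m
W2–W3: √((133.66)² + (-76.19)²) = √(17864.9956 + 5804.9161) = 153.85 m
W2–W4: √((-40.28)² + (75.09)²) = √(1622.4784 + 5638.5081) = 85.21 m
W2–W5: √((89.10)² + (-34.92)²) = √(7938.8100 + 1219.4064) = 95.70 m
W2–W6: √((159.05)² + (-55.22)²) = √(25296.9025 + 3049.2484) = 168.36 m
W2–W7: √((266.53)² + (9.42)²) = √(71038.2409 + 88.7364) = 266.70 m
W3–W4: √((-173.94)² + (151.28)²) = √(30255.1236 + 22885.6384) = 230.52 m
W3–W5: √((-44.56)² + (41.27)²) = √(1985.5936 + 1703.2129) = 60.74 m
W3–W6: √((25.39)² + (20.97)²) = √(644.6521 + 439.7409) = 32.93 m
W3–W7: √((132.87)² + (85.61)²) = √(17654.4369 + 7329.0721) = 158.06 m
W4–W5: √((129.38)² + (-110.01)²) = √(16739.1844 + 12102.2001) = 169.83 m
W4–W6: √((199.33)² + (-130.31)²) = √(39732.4489 + 16980.6961) = 238.15 m
W4–W7: √((306.81)² + (-65.67)²) = √(94132.3761 + 4312.5489) = 313.76 m
W5–W6: √((69.95)² + (-20.30)²) = √(4893.0025 + 412.0900) = 72.84 m
W5–W7: √((177.43)² + (44.34)²) = √(31481.4049 + 1966.0356) = 182.89 m
W6–W7: √((107.48)² + (64.64)²) = √(11551.9504 + 4178.3296) = 125.42 m
Closest pair: W3–W6 at 32.93 m.

W3 and W6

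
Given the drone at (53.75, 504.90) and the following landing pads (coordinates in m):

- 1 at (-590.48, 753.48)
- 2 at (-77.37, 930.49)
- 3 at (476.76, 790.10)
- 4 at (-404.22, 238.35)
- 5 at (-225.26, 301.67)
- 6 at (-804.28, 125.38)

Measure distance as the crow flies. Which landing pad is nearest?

Distances from (53.75, 504.90):
1: √((-644.23)² + (248.58)²) = √(415032.2929 + 61792.0164) = 690.52 m
2: √((-131.12)² + (425.59)²) = √(17192.4544 + 181126.8481) = 445.33 m
3: √((423.01)² + (285.20)²) = √(178937.4601 + 81339.0400) = 510.17 m
4: √((-457.97)² + (-266.55)²) = √(209736.5209 + 71048.9025) = 529.89 m
5: √((-279.01)² + (-203.23)²) = √(77846.5801 + 41302.4329) = 345.18 m
6: √((-858.03)² + (-379.52)²) = √(736215.4809 + 144035.4304) = 938.22 m
Minimum: 5 at 345.18 m.

5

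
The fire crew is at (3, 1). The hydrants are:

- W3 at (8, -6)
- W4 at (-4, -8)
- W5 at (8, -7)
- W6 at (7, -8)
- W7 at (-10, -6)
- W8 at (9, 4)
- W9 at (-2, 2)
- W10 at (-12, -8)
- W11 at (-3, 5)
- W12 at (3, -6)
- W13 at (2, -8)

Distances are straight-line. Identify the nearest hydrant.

W9

Distances from (3, 1):
W3: √((5)² + (-7)²) = √(25.000 + 49.000) = 8.6
W4: √((-7)² + (-9)²) = √(49.000 + 81.000) = 11.4
W5: √((5)² + (-8)²) = √(25.000 + 64.000) = 9.4
W6: √((4)² + (-9)²) = √(16.000 + 81.000) = 9.8
W7: √((-13)² + (-7)²) = √(169.000 + 49.000) = 14.8
W8: √((6)² + (3)²) = √(36.000 + 9.000) = 6.7
W9: √((-5)² + (1)²) = √(25.000 + 1.000) = 5.1
W10: √((-15)² + (-9)²) = √(225.000 + 81.000) = 17.5
W11: √((-6)² + (4)²) = √(36.000 + 16.000) = 7.2
W12: √((0)² + (-7)²) = √(0.000 + 49.000) = 7.0
W13: √((-1)² + (-9)²) = √(1.000 + 81.000) = 9.1
Minimum: W9 at 5.1.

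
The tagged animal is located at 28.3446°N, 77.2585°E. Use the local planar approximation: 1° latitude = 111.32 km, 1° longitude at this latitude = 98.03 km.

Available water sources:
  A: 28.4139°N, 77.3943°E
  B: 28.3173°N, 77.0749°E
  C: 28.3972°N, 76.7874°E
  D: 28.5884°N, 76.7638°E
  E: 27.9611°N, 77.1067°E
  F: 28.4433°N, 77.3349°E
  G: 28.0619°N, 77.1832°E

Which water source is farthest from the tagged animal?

Distances from 28.3446°N, 77.2585°E:
A: √((0.0693·111.32)² + (0.1358·98.03)²) = √(59.513140 + 177.221964) = 15.3862 km
B: √((-0.0273·111.32)² + (-0.1836·98.03)²) = √(9.235740 + 323.939091) = 18.2531 km
C: √((0.0526·111.32)² + (-0.4711·98.03)²) = √(34.286084 + 2132.770936) = 46.5517 km
D: √((0.2438·111.32)² + (-0.4947·98.03)²) = √(736.569613 + 2351.807798) = 55.5732 km
E: √((-0.3835·111.32)² + (-0.1518·98.03)²) = √(1822.540265 + 221.442792) = 45.2104 km
F: √((0.0987·111.32)² + (0.0764·98.03)²) = √(120.720410 + 56.092490) = 13.2971 km
G: √((-0.2827·111.32)² + (-0.0753·98.03)²) = √(990.371222 + 54.488890) = 32.3243 km
Maximum: D at 55.5732 km.

D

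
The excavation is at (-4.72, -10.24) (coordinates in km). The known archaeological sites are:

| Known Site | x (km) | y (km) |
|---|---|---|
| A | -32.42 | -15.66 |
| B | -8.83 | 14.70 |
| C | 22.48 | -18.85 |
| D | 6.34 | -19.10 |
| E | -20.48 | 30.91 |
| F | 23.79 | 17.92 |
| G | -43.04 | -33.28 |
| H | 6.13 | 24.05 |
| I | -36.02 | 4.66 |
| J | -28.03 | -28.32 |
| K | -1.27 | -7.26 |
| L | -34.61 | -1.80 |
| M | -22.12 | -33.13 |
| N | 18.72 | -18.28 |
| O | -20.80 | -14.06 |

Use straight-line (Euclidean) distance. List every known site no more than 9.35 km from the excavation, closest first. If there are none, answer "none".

K

Distances from (-4.72, -10.24):
A: √((-27.70)² + (-5.42)²) = √(767.2900 + 29.3764) = 28.23 km
B: √((-4.11)² + (24.94)²) = √(16.8921 + 622.0036) = 25.28 km
C: √((27.20)² + (-8.61)²) = √(739.8400 + 74.1321) = 28.53 km
D: √((11.06)² + (-8.86)²) = √(122.3236 + 78.4996) = 14.17 km
E: √((-15.76)² + (41.15)²) = √(248.3776 + 1693.3225) = 44.06 km
F: √((28.51)² + (28.16)²) = √(812.8201 + 792.9856) = 40.07 km
G: √((-38.32)² + (-23.04)²) = √(1468.4224 + 530.8416) = 44.71 km
H: √((10.85)² + (34.29)²) = √(117.7225 + 1175.8041) = 35.97 km
I: √((-31.30)² + (14.90)²) = √(979.6900 + 222.0100) = 34.67 km
J: √((-23.31)² + (-18.08)²) = √(543.3561 + 326.8864) = 29.50 km
K: √((3.45)² + (2.98)²) = √(11.9025 + 8.8804) = 4.56 km
L: √((-29.89)² + (8.44)²) = √(893.4121 + 71.2336) = 31.06 km
M: √((-17.40)² + (-22.89)²) = √(302.7600 + 523.9521) = 28.75 km
N: √((23.44)² + (-8.04)²) = √(549.4336 + 64.6416) = 24.78 km
O: √((-16.08)² + (-3.82)²) = √(258.5664 + 14.5924) = 16.53 km
Threshold 9.35 km: K (4.56 km) is within range.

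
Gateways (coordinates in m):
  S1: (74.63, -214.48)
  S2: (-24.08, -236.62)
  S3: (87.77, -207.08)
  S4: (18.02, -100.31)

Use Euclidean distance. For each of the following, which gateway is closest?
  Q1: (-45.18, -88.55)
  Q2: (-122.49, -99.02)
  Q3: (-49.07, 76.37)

Q1 at (-45.18, -88.55):
  S1: √((119.81)² + (-125.93)²) = √(14354.4361 + 15858.3649) = 173.82 m
  S2: √((21.10)² + (-148.07)²) = √(445.2100 + 21924.7249) = 149.57 m
  S3: √((132.95)² + (-118.53)²) = √(17675.7025 + 14049.3609) = 178.12 m
  S4: √((63.20)² + (-11.76)²) = √(3994.2400 + 138.2976) = 64.28 m
  → nearest: S4 (64.28 m)
Q2 at (-122.49, -99.02):
  S1: √((197.12)² + (-115.46)²) = √(38856.2944 + 13331.0116) = 228.45 m
  S2: √((98.41)² + (-137.60)²) = √(9684.5281 + 18933.7600) = 169.17 m
  S3: √((210.26)² + (-108.06)²) = √(44209.2676 + 11676.9636) = 236.40 m
  S4: √((140.51)² + (-1.29)²) = √(19743.0601 + 1.6641) = 140.52 m
  → nearest: S4 (140.52 m)
Q3 at (-49.07, 76.37):
  S1: √((123.70)² + (-290.85)²) = √(15301.6900 + 84593.7225) = 316.06 m
  S2: √((24.99)² + (-312.99)²) = √(624.5001 + 97962.7401) = 313.99 m
  S3: √((136.84)² + (-283.45)²) = √(18725.1856 + 80343.9025) = 314.75 m
  S4: √((67.09)² + (-176.68)²) = √(4501.0681 + 31215.8224) = 188.99 m
  → nearest: S4 (188.99 m)

Q1→S4; Q2→S4; Q3→S4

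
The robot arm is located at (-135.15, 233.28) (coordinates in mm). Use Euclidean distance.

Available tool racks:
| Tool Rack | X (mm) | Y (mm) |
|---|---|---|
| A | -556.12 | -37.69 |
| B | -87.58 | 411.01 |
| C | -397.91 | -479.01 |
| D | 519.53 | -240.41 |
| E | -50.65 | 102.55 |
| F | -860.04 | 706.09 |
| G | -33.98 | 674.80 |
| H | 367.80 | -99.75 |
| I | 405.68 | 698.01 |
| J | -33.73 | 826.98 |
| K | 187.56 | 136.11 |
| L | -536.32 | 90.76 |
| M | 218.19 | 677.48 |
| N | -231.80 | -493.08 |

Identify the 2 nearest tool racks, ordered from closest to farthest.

E, B

Distances from (-135.15, 233.28):
A: √((-420.97)² + (-270.97)²) = √(177215.7409 + 73424.7409) = 500.64 mm
B: √((47.57)² + (177.73)²) = √(2262.9049 + 31587.9529) = 183.99 mm
C: √((-262.76)² + (-712.29)²) = √(69042.8176 + 507357.0441) = 759.21 mm
D: √((654.68)² + (-473.69)²) = √(428605.9024 + 224382.2161) = 808.08 mm
E: √((84.50)² + (-130.73)²) = √(7140.2500 + 17090.3329) = 155.66 mm
F: √((-724.89)² + (472.81)²) = √(525465.5121 + 223549.2961) = 865.46 mm
G: √((101.17)² + (441.52)²) = √(10235.3689 + 194939.9104) = 452.96 mm
H: √((502.95)² + (-333.03)²) = √(252958.7025 + 110908.9809) = 603.21 mm
I: √((540.83)² + (464.73)²) = √(292497.0889 + 215973.9729) = 713.07 mm
J: √((101.42)² + (593.70)²) = √(10286.0164 + 352479.6900) = 602.30 mm
K: √((322.71)² + (-97.17)²) = √(104141.7441 + 9442.0089) = 337.02 mm
L: √((-401.17)² + (-142.52)²) = √(160937.3689 + 20311.9504) = 425.73 mm
M: √((353.34)² + (444.20)²) = √(124849.1556 + 197313.6400) = 567.59 mm
N: √((-96.65)² + (-726.36)²) = √(9341.2225 + 527598.8496) = 732.76 mm
Sorted: E (155.66 mm) < B (183.99 mm) < K (337.02 mm) < L (425.73 mm) < …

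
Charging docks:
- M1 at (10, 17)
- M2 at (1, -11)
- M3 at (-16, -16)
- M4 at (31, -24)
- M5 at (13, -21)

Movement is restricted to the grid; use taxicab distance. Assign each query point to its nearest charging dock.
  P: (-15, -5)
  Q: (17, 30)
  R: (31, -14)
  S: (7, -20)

P at (-15, -5):
  M1: |25| + |22| = 25 + 22 = 47
  M2: |16| + |-6| = 16 + 6 = 22
  M3: |-1| + |-11| = 1 + 11 = 12
  M4: |46| + |-19| = 46 + 19 = 65
  M5: |28| + |-16| = 28 + 16 = 44
  → nearest: M3 (12)
Q at (17, 30):
  M1: |-7| + |-13| = 7 + 13 = 20
  M2: |-16| + |-41| = 16 + 41 = 57
  M3: |-33| + |-46| = 33 + 46 = 79
  M4: |14| + |-54| = 14 + 54 = 68
  M5: |-4| + |-51| = 4 + 51 = 55
  → nearest: M1 (20)
R at (31, -14):
  M1: |-21| + |31| = 21 + 31 = 52
  M2: |-30| + |3| = 30 + 3 = 33
  M3: |-47| + |-2| = 47 + 2 = 49
  M4: |0| + |-10| = 0 + 10 = 10
  M5: |-18| + |-7| = 18 + 7 = 25
  → nearest: M4 (10)
S at (7, -20):
  M1: |3| + |37| = 3 + 37 = 40
  M2: |-6| + |9| = 6 + 9 = 15
  M3: |-23| + |4| = 23 + 4 = 27
  M4: |24| + |-4| = 24 + 4 = 28
  M5: |6| + |-1| = 6 + 1 = 7
  → nearest: M5 (7)

P→M3; Q→M1; R→M4; S→M5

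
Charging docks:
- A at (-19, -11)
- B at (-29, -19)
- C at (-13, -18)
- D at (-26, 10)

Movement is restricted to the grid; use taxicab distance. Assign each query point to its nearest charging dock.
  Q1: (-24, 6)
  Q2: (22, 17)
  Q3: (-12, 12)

Q1→D; Q2→D; Q3→D

Q1 at (-24, 6):
  A: |5| + |-17| = 5 + 17 = 22
  B: |-5| + |-25| = 5 + 25 = 30
  C: |11| + |-24| = 11 + 24 = 35
  D: |-2| + |4| = 2 + 4 = 6
  → nearest: D (6)
Q2 at (22, 17):
  A: |-41| + |-28| = 41 + 28 = 69
  B: |-51| + |-36| = 51 + 36 = 87
  C: |-35| + |-35| = 35 + 35 = 70
  D: |-48| + |-7| = 48 + 7 = 55
  → nearest: D (55)
Q3 at (-12, 12):
  A: |-7| + |-23| = 7 + 23 = 30
  B: |-17| + |-31| = 17 + 31 = 48
  C: |-1| + |-30| = 1 + 30 = 31
  D: |-14| + |-2| = 14 + 2 = 16
  → nearest: D (16)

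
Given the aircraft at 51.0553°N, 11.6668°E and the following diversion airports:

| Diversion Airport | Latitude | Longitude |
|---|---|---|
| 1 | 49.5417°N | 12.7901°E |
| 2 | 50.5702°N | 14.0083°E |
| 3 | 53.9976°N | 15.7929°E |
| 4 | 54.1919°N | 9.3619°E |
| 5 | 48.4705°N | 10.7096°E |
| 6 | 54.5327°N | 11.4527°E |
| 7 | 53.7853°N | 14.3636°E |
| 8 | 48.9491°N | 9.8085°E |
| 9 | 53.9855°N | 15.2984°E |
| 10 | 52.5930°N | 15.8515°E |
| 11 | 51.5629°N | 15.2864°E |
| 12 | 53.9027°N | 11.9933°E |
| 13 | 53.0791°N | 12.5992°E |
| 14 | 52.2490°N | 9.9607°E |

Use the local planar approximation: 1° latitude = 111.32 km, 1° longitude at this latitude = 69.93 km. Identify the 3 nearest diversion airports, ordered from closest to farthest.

2, 14, 1

Distances from 51.0553°N, 11.6668°E:
1: 185.9050 km
2: 172.4160 km
3: 436.5028 km
4: 384.5733 km
5: 295.4231 km
6: 387.3936 km
7: 357.6626 km
8: 268.0667 km
9: 413.3937 km
10: 339.0241 km
11: 259.3491 km
12: 317.7938 km
13: 234.5351 km
14: 178.5836 km
Sorted: 2 (172.4160 km) < 14 (178.5836 km) < 1 (185.9050 km) < 13 (234.5351 km) < 11 (259.3491 km) < …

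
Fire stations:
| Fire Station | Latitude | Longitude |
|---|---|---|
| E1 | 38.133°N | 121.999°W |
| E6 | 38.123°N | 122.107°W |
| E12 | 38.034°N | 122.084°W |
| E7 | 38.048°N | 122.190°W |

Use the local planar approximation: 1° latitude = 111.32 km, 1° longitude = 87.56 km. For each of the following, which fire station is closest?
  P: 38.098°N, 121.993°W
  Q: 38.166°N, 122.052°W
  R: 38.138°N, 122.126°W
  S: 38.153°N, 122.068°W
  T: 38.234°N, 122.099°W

P at 38.098°N, 121.993°W:
  E1: 3.931 km
  E6: 10.363 km
  E12: 10.689 km
  E7: 18.125 km
  → nearest: E1 (3.931 km)
Q at 38.166°N, 122.052°W:
  E1: 5.919 km
  E6: 6.790 km
  E12: 14.959 km
  E7: 17.848 km
  → nearest: E1 (5.919 km)
R at 38.138°N, 122.126°W:
  E1: 11.134 km
  E6: 2.357 km
  E12: 12.147 km
  E7: 11.480 km
  → nearest: E6 (2.357 km)
S at 38.153°N, 122.068°W:
  E1: 6.439 km
  E6: 4.776 km
  E12: 13.321 km
  E7: 15.835 km
  → nearest: E6 (4.776 km)
T at 38.234°N, 122.099°W:
  E1: 14.251 km
  E6: 12.376 km
  E12: 22.303 km
  E7: 22.186 km
  → nearest: E6 (12.376 km)

P→E1; Q→E1; R→E6; S→E6; T→E6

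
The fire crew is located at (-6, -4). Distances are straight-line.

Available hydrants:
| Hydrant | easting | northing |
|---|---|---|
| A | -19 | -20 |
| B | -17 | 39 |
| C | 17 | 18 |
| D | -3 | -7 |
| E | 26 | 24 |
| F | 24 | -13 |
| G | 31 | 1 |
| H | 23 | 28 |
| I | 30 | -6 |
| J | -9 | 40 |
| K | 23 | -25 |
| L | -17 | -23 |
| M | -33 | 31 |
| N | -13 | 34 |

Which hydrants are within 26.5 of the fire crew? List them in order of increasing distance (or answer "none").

D, A, L

Distances from (-6, -4):
A: 20.6
B: 44.4
C: 31.8
D: 4.2
E: 42.5
F: 31.3
G: 37.3
H: 43.2
I: 36.1
J: 44.1
K: 35.8
L: 22.0
M: 44.2
N: 38.6
Threshold 26.5: D (4.2), A (20.6), L (22.0) are within range.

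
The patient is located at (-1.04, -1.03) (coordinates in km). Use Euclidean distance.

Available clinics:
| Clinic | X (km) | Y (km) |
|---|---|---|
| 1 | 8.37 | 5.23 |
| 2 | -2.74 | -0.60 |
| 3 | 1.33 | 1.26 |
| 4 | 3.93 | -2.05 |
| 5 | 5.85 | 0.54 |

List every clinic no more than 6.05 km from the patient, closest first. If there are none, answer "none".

Distances from (-1.04, -1.03):
1: 11.30 km
2: 1.75 km
3: 3.30 km
4: 5.07 km
5: 7.07 km
Threshold 6.05 km: 2 (1.75 km), 3 (3.30 km), 4 (5.07 km) are within range.

2, 3, 4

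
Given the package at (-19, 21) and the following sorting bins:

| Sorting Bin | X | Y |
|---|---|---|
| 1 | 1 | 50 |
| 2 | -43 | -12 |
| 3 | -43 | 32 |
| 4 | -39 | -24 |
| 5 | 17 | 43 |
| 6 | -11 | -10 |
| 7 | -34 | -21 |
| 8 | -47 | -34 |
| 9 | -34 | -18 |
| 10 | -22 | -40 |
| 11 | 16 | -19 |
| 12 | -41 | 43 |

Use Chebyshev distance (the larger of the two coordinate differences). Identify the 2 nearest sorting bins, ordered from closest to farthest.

Distances from (-19, 21):
1: max(|20|, |29|) = 29
2: max(|-24|, |-33|) = 33
3: max(|-24|, |11|) = 24
4: max(|-20|, |-45|) = 45
5: max(|36|, |22|) = 36
6: max(|8|, |-31|) = 31
7: max(|-15|, |-42|) = 42
8: max(|-28|, |-55|) = 55
9: max(|-15|, |-39|) = 39
10: max(|-3|, |-61|) = 61
11: max(|35|, |-40|) = 40
12: max(|-22|, |22|) = 22
Sorted: 12 (22) < 3 (24) < 1 (29) < 6 (31) < …

12, 3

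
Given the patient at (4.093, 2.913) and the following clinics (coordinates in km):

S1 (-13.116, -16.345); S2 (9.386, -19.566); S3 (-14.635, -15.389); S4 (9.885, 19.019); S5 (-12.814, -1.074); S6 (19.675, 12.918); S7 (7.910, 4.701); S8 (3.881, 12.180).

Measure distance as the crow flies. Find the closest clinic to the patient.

S7

Distances from (4.093, 2.913):
S1: 25.827 km
S2: 23.094 km
S3: 26.186 km
S4: 17.116 km
S5: 17.371 km
S6: 18.518 km
S7: 4.215 km
S8: 9.269 km
Minimum: S7 at 4.215 km.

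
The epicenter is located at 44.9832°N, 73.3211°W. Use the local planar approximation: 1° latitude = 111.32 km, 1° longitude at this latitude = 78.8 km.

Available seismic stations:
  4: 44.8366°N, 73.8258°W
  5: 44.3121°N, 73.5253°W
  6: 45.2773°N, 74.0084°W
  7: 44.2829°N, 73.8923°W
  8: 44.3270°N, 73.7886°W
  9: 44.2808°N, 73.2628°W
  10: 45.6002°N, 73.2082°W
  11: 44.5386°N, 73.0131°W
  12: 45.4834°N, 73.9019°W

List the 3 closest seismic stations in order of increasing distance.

Distances from 44.9832°N, 73.3211°W:
4: 42.9885 km
5: 76.4201 km
6: 63.2857 km
7: 90.0184 km
8: 81.8117 km
9: 78.3260 km
10: 69.2582 km
11: 55.1235 km
12: 72.0773 km
Sorted: 4 (42.9885 km) < 11 (55.1235 km) < 6 (63.2857 km) < 10 (69.2582 km) < 12 (72.0773 km) < …

4, 11, 6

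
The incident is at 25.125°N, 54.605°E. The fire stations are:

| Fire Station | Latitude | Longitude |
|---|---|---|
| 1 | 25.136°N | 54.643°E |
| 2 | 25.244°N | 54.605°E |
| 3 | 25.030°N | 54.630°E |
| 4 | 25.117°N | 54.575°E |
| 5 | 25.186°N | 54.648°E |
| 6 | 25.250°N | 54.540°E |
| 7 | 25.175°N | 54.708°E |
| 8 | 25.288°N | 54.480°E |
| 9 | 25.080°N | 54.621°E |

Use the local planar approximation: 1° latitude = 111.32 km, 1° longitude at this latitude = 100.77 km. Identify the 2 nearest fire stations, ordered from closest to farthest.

Distances from 25.125°N, 54.605°E:
1: √((0.011·111.32)² + (0.038·100.77)²) = √(1.49945 + 14.66323) = 4.020 km
2: √((0.119·111.32)² + (0.000·100.77)²) = √(175.48513 + 0.00000) = 13.247 km
3: √((-0.095·111.32)² + (0.025·100.77)²) = √(111.83909 + 6.34662) = 10.871 km
4: √((-0.008·111.32)² + (-0.030·100.77)²) = √(0.79310 + 9.13913) = 3.152 km
5: √((0.061·111.32)² + (0.043·100.77)²) = √(46.11116 + 18.77584) = 8.055 km
6: √((0.125·111.32)² + (-0.065·100.77)²) = √(193.62722 + 42.90316) = 15.380 km
7: √((0.050·111.32)² + (0.103·100.77)²) = √(30.98036 + 107.73008) = 11.778 km
8: √((0.163·111.32)² + (-0.125·100.77)²) = √(329.24683 + 158.66551) = 22.089 km
9: √((-0.045·111.32)² + (0.016·100.77)²) = √(25.09409 + 2.59958) = 5.262 km
Sorted: 4 (3.152 km) < 1 (4.020 km) < 9 (5.262 km) < 5 (8.055 km) < …

4, 1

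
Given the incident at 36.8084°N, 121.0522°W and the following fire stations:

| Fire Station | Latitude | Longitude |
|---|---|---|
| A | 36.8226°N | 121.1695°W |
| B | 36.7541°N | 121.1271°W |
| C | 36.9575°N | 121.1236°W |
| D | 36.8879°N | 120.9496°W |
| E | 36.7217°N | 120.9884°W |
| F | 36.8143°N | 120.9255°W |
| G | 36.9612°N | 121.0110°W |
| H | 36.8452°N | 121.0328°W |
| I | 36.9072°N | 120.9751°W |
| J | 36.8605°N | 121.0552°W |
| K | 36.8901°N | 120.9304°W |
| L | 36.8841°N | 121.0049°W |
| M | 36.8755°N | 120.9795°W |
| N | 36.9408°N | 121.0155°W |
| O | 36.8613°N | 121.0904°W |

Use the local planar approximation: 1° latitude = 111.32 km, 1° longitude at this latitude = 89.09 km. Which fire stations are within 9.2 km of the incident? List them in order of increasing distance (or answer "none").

H, J, O, B

Distances from 36.8084°N, 121.0522°W:
A: √((0.0142·111.32)² + (-0.1173·89.09)²) = √(2.498752 + 109.207871) = 10.5691 km
B: √((-0.0543·111.32)² + (-0.0749·89.09)²) = √(36.538108 + 44.526807) = 9.0036 km
C: √((0.1491·111.32)² + (-0.0714·89.09)²) = √(275.487363 + 40.462652) = 17.7750 km
D: √((0.0795·111.32)² + (0.1026·89.09)²) = √(78.321438 + 83.551190) = 12.7229 km
E: √((-0.0867·111.32)² + (0.0638·89.09)²) = √(93.150371 + 32.307197) = 11.2008 km
F: √((0.0059·111.32)² + (0.1267·89.09)²) = √(0.431370 + 127.412239) = 11.3068 km
G: √((0.1528·111.32)² + (0.0412·89.09)²) = √(289.329758 + 13.472629) = 17.4012 km
H: √((0.0368·111.32)² + (0.0194·89.09)²) = √(16.781935 + 2.987180) = 4.4462 km
I: √((0.0988·111.32)² + (0.0771·89.09)²) = √(120.965155 + 47.180949) = 12.9671 km
J: √((0.0521·111.32)² + (-0.0030·89.09)²) = √(33.637355 + 0.071433) = 5.8059 km
K: √((0.0817·111.32)² + (0.1218·89.09)²) = √(82.716187 + 117.747717) = 14.1585 km
L: √((0.0757·111.32)² + (0.0473·89.09)²) = √(71.013048 + 17.757434) = 9.4218 km
M: √((0.0671·111.32)² + (0.0727·89.09)²) = √(55.794506 + 41.949495) = 9.8866 km
N: √((0.1324·111.32)² + (0.0367·89.09)²) = √(217.231282 + 10.690304) = 15.0971 km
O: √((0.0529·111.32)² + (-0.0382·89.09)²) = √(34.678295 + 11.582029) = 6.8015 km
Threshold 9.2 km: H (4.4462 km), J (5.8059 km), O (6.8015 km), B (9.0036 km) are within range.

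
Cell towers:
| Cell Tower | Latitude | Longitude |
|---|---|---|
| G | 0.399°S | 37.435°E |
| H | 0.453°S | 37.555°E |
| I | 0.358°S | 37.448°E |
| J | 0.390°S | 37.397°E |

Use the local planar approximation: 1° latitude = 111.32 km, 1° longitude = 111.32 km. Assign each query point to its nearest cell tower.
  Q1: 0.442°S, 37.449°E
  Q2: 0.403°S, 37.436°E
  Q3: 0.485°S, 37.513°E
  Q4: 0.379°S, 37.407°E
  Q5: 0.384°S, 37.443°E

Q1→G; Q2→G; Q3→H; Q4→J; Q5→G

Q1 at 0.442°S, 37.449°E:
  G: 5.034 km
  H: 11.863 km
  I: 9.352 km
  J: 8.186 km
  → nearest: G (5.034 km)
Q2 at 0.403°S, 37.436°E:
  G: 0.459 km
  H: 14.369 km
  I: 5.184 km
  J: 4.576 km
  → nearest: G (0.459 km)
Q3 at 0.485°S, 37.513°E:
  G: 12.925 km
  H: 5.878 km
  I: 15.882 km
  J: 16.691 km
  → nearest: H (5.878 km)
Q4 at 0.379°S, 37.407°E:
  G: 3.830 km
  H: 18.420 km
  I: 5.128 km
  J: 1.655 km
  → nearest: J (1.655 km)
Q5 at 0.384°S, 37.443°E:
  G: 1.892 km
  H: 14.644 km
  I: 2.947 km
  J: 5.164 km
  → nearest: G (1.892 km)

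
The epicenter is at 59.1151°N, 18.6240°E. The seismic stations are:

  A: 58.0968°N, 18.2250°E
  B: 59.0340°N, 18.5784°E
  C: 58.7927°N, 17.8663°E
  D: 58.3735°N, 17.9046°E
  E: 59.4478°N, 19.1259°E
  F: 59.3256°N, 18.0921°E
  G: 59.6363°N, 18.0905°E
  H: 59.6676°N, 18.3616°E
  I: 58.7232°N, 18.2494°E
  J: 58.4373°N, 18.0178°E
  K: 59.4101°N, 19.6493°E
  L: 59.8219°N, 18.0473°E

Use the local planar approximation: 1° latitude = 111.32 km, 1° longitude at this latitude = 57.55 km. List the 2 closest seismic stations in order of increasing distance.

Distances from 59.1151°N, 18.6240°E:
A: 115.6595 km
B: 9.4017 km
C: 56.4758 km
D: 92.3547 km
E: 46.9679 km
F: 38.5503 km
G: 65.6429 km
H: 63.3311 km
I: 48.6622 km
J: 83.1276 km
K: 67.5288 km
L: 85.3944 km
Sorted: B (9.4017 km) < F (38.5503 km) < E (46.9679 km) < I (48.6622 km) < …

B, F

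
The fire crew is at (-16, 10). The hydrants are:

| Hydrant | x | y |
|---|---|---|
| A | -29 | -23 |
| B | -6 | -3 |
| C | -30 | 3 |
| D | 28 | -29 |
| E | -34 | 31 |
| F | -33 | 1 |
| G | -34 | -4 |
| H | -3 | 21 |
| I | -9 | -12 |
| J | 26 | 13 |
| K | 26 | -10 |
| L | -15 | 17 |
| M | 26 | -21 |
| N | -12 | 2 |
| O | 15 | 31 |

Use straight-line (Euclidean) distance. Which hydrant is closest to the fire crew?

L

Distances from (-16, 10):
A: 35.5
B: 16.4
C: 15.7
D: 58.8
E: 27.7
F: 19.2
G: 22.8
H: 17.0
I: 23.1
J: 42.1
K: 46.5
L: 7.1
M: 52.2
N: 8.9
O: 37.4
Minimum: L at 7.1.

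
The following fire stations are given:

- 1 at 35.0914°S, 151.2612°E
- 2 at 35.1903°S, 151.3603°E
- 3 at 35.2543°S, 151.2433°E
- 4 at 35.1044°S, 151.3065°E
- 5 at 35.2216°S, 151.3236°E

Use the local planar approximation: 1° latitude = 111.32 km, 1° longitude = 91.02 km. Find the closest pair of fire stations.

1 and 4

Pairwise distances:
1–4: √((-0.0130·111.32)² + (0.0453·91.02)²) = √(2.094272 + 17.000828) = 4.3698 km
2–5: √((-0.0313·111.32)² + (-0.0367·91.02)²) = √(12.140458 + 11.158499) = 4.8269 km
3–5: √((0.0327·111.32)² + (0.0803·91.02)²) = √(13.250794 + 53.420107) = 8.1652 km
2–4: √((0.0859·111.32)² + (-0.0538·91.02)²) = √(91.439264 + 23.979395) = 10.7433 km
2–3: √((-0.0640·111.32)² + (-0.1170·91.02)²) = √(50.758215 + 113.408442) = 12.8128 km
4–5: √((-0.1172·111.32)² + (0.0171·91.02)²) = √(170.216485 + 2.422512) = 13.1392 km
1–2: √((-0.0989·111.32)² + (0.0991·91.02)²) = √(121.210147 + 81.361879) = 14.2328 km
1–5: √((-0.1302·111.32)² + (0.0624·91.02)²) = √(210.072094 + 32.258401) = 15.5670 km
3–4: √((0.1499·111.32)² + (0.0632·91.02)²) = √(278.451564 + 33.090842) = 17.6506 km
1–3: √((-0.1629·111.32)² + (-0.0179·91.02)²) = √(328.842972 + 2.654482) = 18.2071 km
Closest pair: 1–4 at 4.3698 km.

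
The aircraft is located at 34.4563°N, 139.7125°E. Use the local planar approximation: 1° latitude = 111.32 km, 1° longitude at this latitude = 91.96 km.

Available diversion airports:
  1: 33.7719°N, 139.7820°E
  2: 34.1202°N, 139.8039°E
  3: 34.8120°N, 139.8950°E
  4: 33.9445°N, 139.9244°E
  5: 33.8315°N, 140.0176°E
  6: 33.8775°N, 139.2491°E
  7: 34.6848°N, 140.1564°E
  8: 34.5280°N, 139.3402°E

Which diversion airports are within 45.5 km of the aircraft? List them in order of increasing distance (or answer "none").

8, 2, 3

Distances from 34.4563°N, 139.7125°E:
1: √((-0.6844·111.32)² + (0.0695·91.96)²) = √(5804.521138 + 40.847693) = 76.4550 km
2: √((-0.3361·111.32)² + (0.0914·91.96)²) = √(1399.856184 + 70.646446) = 38.3471 km
3: √((0.3557·111.32)² + (0.1825·91.96)²) = √(1567.884713 + 281.659019) = 43.0063 km
4: √((-0.5118·111.32)² + (0.2119·91.96)²) = √(3245.988362 + 379.716823) = 60.2138 km
5: √((-0.6248·111.32)² + (0.3051·91.96)²) = √(4837.583085 + 787.195025) = 74.9985 km
6: √((-0.5788·111.32)² + (-0.4634·91.96)²) = √(4151.484686 + 1815.975496) = 77.2493 km
7: √((0.2285·111.32)² + (0.4439·91.96)²) = √(647.021637 + 1666.357633) = 48.0976 km
8: √((0.0717·111.32)² + (-0.3723·91.96)²) = √(63.706641 + 1172.152175) = 35.1548 km
Threshold 45.5 km: 8 (35.1548 km), 2 (38.3471 km), 3 (43.0063 km) are within range.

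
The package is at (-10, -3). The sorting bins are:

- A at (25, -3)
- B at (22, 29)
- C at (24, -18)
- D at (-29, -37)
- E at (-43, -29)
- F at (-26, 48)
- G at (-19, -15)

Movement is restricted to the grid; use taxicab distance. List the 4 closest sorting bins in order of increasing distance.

Distances from (-10, -3):
A: 35
B: 64
C: 49
D: 53
E: 59
F: 67
G: 21
Sorted: G (21) < A (35) < C (49) < D (53) < E (59) < B (64) < …

G, A, C, D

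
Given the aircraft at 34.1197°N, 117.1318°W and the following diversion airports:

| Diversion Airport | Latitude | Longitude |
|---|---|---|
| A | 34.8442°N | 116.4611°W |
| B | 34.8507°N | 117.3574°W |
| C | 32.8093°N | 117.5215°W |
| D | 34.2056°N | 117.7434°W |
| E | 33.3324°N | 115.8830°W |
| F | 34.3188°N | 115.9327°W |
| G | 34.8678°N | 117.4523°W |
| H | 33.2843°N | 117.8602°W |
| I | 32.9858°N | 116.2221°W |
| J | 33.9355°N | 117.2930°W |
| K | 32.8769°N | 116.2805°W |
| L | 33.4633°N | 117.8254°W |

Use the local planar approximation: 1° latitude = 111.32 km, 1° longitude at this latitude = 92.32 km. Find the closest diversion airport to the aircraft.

J

Distances from 34.1197°N, 117.1318°W:
A: √((0.7245·111.32)² + (0.6707·92.32)²) = √(6504.638644 + 3833.965533) = 101.6789 km
B: √((0.7310·111.32)² + (-0.2256·92.32)²) = √(6621.877605 + 433.780258) = 83.9980 km
C: √((-1.3104·111.32)² + (-0.3897·92.32)²) = √(21279.144521 + 1294.352012) = 150.2448 km
D: √((0.0859·111.32)² + (-0.6116·92.32)²) = √(91.439264 + 3188.060432) = 57.2669 km
E: √((-0.7873·111.32)² + (1.2488·92.32)²) = √(7681.161531 + 13291.603326) = 144.8198 km
F: √((0.1991·111.32)² + (1.1991·92.32)²) = √(491.234562 + 12254.691918) = 112.8979 km
G: √((0.7481·111.32)² + (-0.3205·92.32)²) = √(6935.307230 + 875.482883) = 88.3787 km
H: √((-0.8354·111.32)² + (-0.7284·92.32)²) = √(8648.391419 + 4522.009453) = 114.7624 km
I: √((-1.1339·111.32)² + (0.9097·92.32)²) = √(15932.939458 + 7053.228944) = 151.6119 km
J: √((-0.1842·111.32)² + (-0.1612·92.32)²) = √(420.460930 + 221.473448) = 25.3364 km
K: √((-1.2428·111.32)² + (0.8513·92.32)²) = √(19140.306345 + 6176.704979) = 159.1132 km
L: √((-0.6564·111.32)² + (-0.6936·92.32)²) = √(5339.290371 + 4100.244555) = 97.1573 km
Minimum: J at 25.3364 km.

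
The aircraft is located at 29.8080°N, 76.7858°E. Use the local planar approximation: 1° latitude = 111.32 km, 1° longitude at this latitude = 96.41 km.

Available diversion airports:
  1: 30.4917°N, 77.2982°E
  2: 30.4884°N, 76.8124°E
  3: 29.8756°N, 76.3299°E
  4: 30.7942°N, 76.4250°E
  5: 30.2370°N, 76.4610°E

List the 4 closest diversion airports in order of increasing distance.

Distances from 29.8080°N, 76.7858°E:
1: 90.7362 km
2: 75.7855 km
3: 44.5929 km
4: 115.1627 km
5: 57.1072 km
Sorted: 3 (44.5929 km) < 5 (57.1072 km) < 2 (75.7855 km) < 1 (90.7362 km) < 4 (115.1627 km)

3, 5, 2, 1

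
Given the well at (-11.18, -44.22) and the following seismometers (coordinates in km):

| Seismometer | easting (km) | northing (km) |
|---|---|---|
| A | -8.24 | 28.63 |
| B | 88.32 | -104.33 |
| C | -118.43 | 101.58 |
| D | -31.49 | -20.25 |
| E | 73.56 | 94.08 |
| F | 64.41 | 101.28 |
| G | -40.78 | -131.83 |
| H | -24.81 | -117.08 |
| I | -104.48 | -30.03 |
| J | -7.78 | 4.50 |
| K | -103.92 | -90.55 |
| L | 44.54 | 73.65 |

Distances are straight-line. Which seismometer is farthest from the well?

Distances from (-11.18, -44.22):
A: 72.91 km
B: 116.25 km
C: 181.00 km
D: 31.42 km
E: 162.20 km
F: 163.96 km
G: 92.48 km
H: 74.12 km
I: 94.37 km
J: 48.84 km
K: 103.67 km
L: 130.38 km
Maximum: C at 181.00 km.

C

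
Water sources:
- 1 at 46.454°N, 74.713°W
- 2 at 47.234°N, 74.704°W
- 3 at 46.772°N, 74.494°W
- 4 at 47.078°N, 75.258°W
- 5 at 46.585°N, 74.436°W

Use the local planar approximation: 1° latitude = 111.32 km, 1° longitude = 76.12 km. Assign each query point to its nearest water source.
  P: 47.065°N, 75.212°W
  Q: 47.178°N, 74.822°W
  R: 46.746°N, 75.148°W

P at 47.065°N, 75.212°W:
  1: √((-0.611·111.32)² + (0.499·76.12)²) = √(4626.24699 + 1442.77514) = 77.904 km
  2: √((0.169·111.32)² + (0.508·76.12)²) = √(353.93198 + 1495.28847) = 43.003 km
  3: √((-0.293·111.32)² + (0.718·76.12)²) = √(1063.85303 + 2987.07721) = 63.647 km
  4: √((0.013·111.32)² + (-0.046·76.12)²) = √(2.09427 + 12.26064) = 3.789 km
  5: √((-0.480·111.32)² + (0.776·76.12)²) = √(2855.14961 + 3489.16094) = 79.651 km
  → nearest: 4 (3.789 km)
Q at 47.178°N, 74.822°W:
  1: √((-0.724·111.32)² + (0.109·76.12)²) = √(6495.66363 + 68.84154) = 81.022 km
  2: √((0.056·111.32)² + (0.118·76.12)²) = √(38.86176 + 80.67920) = 10.933 km
  3: √((-0.406·111.32)² + (0.328·76.12)²) = √(2042.67118 + 623.36907) = 51.634 km
  4: √((-0.100·111.32)² + (-0.436·76.12)²) = √(123.92142 + 1101.46458) = 35.006 km
  5: √((-0.593·111.32)² + (0.386·76.12)²) = √(4357.68448 + 863.32073) = 72.257 km
  → nearest: 2 (10.933 km)
R at 46.746°N, 75.148°W:
  1: √((-0.292·111.32)² + (0.435·76.12)²) = √(1056.60363 + 1096.41779) = 46.401 km
  2: √((0.488·111.32)² + (0.444·76.12)²) = √(2951.11436 + 1142.25614) = 63.979 km
  3: √((0.026·111.32)² + (0.654·76.12)²) = √(8.37709 + 2478.29531) = 49.867 km
  4: √((0.332·111.32)² + (-0.110·76.12)²) = √(1365.91150 + 70.11048) = 37.895 km
  5: √((-0.161·111.32)² + (0.712·76.12)²) = √(321.21672 + 2937.36250) = 57.084 km
  → nearest: 4 (37.895 km)

P→4; Q→2; R→4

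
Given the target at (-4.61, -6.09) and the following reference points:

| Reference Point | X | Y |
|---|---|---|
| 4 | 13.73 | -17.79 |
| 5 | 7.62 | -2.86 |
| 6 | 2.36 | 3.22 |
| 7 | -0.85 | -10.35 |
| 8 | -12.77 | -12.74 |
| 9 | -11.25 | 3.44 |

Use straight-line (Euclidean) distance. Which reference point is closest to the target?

Distances from (-4.61, -6.09):
4: 21.75
5: 12.65
6: 11.63
7: 5.68
8: 10.53
9: 11.62
Minimum: 7 at 5.68.

7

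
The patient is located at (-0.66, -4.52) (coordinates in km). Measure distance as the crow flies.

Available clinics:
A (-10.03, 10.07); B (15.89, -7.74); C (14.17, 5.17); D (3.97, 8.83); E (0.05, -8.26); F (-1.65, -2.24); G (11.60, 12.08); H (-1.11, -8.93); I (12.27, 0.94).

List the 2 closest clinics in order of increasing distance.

Distances from (-0.66, -4.52):
A: √((-9.37)² + (14.59)²) = √(87.7969 + 212.8681) = 17.34 km
B: √((16.55)² + (-3.22)²) = √(273.9025 + 10.3684) = 16.86 km
C: √((14.83)² + (9.69)²) = √(219.9289 + 93.8961) = 17.72 km
D: √((4.63)² + (13.35)²) = √(21.4369 + 178.2225) = 14.13 km
E: √((0.71)² + (-3.74)²) = √(0.5041 + 13.9876) = 3.81 km
F: √((-0.99)² + (2.28)²) = √(0.9801 + 5.1984) = 2.49 km
G: √((12.26)² + (16.60)²) = √(150.3076 + 275.5600) = 20.64 km
H: √((-0.45)² + (-4.41)²) = √(0.2025 + 19.4481) = 4.43 km
I: √((12.93)² + (5.46)²) = √(167.1849 + 29.8116) = 14.04 km
Sorted: F (2.49 km) < E (3.81 km) < H (4.43 km) < I (14.04 km) < …

F, E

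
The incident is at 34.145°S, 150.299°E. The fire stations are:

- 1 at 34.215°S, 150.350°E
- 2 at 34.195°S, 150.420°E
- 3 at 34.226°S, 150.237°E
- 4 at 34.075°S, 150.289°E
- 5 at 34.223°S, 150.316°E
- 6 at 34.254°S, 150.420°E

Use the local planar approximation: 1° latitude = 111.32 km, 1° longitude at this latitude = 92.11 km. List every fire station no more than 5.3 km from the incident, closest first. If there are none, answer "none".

Distances from 34.145°S, 150.299°E:
1: √((-0.070·111.32)² + (0.051·92.11)²) = √(60.72150 + 22.06754) = 9.099 km
2: √((-0.050·111.32)² + (0.121·92.11)²) = √(30.98036 + 124.21793) = 12.458 km
3: √((-0.081·111.32)² + (-0.062·92.11)²) = √(81.30485 + 32.61347) = 10.673 km
4: √((0.070·111.32)² + (-0.010·92.11)²) = √(60.72150 + 0.84843) = 7.847 km
5: √((-0.078·111.32)² + (0.017·92.11)²) = √(75.39379 + 2.45195) = 8.823 km
6: √((-0.109·111.32)² + (0.121·92.11)²) = √(147.23104 + 124.21793) = 16.476 km
Threshold 5.3 km: none within range.

none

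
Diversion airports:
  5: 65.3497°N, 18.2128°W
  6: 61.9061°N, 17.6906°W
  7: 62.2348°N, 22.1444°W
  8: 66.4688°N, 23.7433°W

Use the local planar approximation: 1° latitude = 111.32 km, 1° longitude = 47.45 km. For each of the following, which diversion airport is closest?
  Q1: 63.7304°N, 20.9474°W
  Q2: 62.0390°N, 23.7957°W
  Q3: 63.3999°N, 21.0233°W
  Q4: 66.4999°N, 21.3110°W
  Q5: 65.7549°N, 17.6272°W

Q1→7; Q2→7; Q3→7; Q4→8; Q5→5

Q1 at 63.7304°N, 20.9474°W:
  5: √((1.6193·111.32)² + (2.7346·47.45)²) = √(32493.839208 + 16836.819361) = 222.1051 km
  6: √((-1.8243·111.32)² + (3.2568·47.45)²) = √(41241.923429 + 23881.115676) = 255.1922 km
  7: √((-1.4956·111.32)² + (-1.1970·47.45)²) = √(27718.984032 + 3225.973046) = 175.9118 km
  8: √((2.7384·111.32)² + (-2.7959·47.45)²) = √(92926.625702 + 17600.122950) = 332.4556 km
  → nearest: 7 (175.9118 km)
Q2 at 62.0390°N, 23.7957°W:
  5: √((3.3107·111.32)² + (5.5829·47.45)²) = √(135826.982609 + 70176.569003) = 453.8761 km
  6: √((-0.1329·111.32)² + (6.1051·47.45)²) = √(218.875100 + 83918.555072) = 290.0645 km
  7: √((0.1958·111.32)² + (1.6513·47.45)²) = √(475.085494 + 6139.378307) = 81.3294 km
  8: √((4.4298·111.32)² + (0.0524·47.45)²) = √(243172.597005 + 6.182086) = 493.1316 km
  → nearest: 7 (81.3294 km)
Q3 at 63.3999°N, 21.0233°W:
  5: √((1.9498·111.32)² + (2.8105·47.45)²) = √(47111.456101 + 17784.416175) = 254.7467 km
  6: √((-1.4938·111.32)² + (3.3327·47.45)²) = √(27652.302905 + 25007.189004) = 229.4766 km
  7: √((-1.1651·111.32)² + (-1.1211·47.45)²) = √(16821.812962 + 2829.835162) = 140.1843 km
  8: √((3.0689·111.32)² + (-2.7200·47.45)²) = √(116711.021370 + 16657.516096) = 365.1966 km
  → nearest: 7 (140.1843 km)
Q4 at 66.4999°N, 21.3110°W:
  5: √((-1.1502·111.32)² + (3.0982·47.45)²) = √(16394.309205 + 21611.819552) = 194.9516 km
  6: √((-4.5938·111.32)² + (3.6204·47.45)²) = √(261511.361735 + 29511.110072) = 539.4650 km
  7: √((-4.2651·111.32)² + (-0.8334·47.45)²) = √(225426.429109 + 1563.793580) = 476.4349 km
  8: √((-0.0311·111.32)² + (-2.4323·47.45)²) = √(11.985804 + 13320.076318) = 115.4645 km
  → nearest: 8 (115.4645 km)
Q5 at 65.7549°N, 17.6272°W:
  5: √((-0.4052·111.32)² + (-0.5856·47.45)²) = √(2034.629180 + 772.101808) = 52.9786 km
  6: √((-3.8488·111.32)² + (-0.0634·47.45)²) = √(183568.045173 + 9.050049) = 428.4590 km
  7: √((-3.5201·111.32)² + (-4.5172·47.45)²) = √(153552.325385 + 45942.124296) = 446.6480 km
  8: √((0.7139·111.32)² + (-6.1161·47.45)²) = √(6315.695153 + 84221.231758) = 300.8935 km
  → nearest: 5 (52.9786 km)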